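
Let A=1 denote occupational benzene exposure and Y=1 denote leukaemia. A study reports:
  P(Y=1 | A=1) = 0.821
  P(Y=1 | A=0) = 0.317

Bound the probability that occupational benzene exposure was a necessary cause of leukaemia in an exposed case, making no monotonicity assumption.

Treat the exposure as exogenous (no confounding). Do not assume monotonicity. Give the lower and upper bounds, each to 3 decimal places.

0.614 ≤ PN ≤ 0.832

Let p₁ = 0.821, p₀ = 0.317.
Under exogeneity alone the bounds on PN are max{0,(p₁−p₀)/p₁} ≤ PN ≤ min{1,(1−p₀)/p₁}.
  lower = (p₁ − p₀)/p₁ = 0.504 / 0.821 ≈ 0.6139
  upper = min{1, (1 − p₀)/p₁} = 0.683 / 0.821 ≈ 0.8319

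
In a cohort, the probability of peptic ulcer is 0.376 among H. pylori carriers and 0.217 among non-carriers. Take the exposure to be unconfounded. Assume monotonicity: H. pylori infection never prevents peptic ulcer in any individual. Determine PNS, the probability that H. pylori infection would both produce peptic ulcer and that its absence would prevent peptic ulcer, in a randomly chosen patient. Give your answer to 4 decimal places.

Let p₁ = 0.376, p₀ = 0.217.
Under exogeneity and monotonicity, PNS = p₁ − p₀.
PNS = 0.376 − 0.217 = 0.159

PNS ≈ 0.1590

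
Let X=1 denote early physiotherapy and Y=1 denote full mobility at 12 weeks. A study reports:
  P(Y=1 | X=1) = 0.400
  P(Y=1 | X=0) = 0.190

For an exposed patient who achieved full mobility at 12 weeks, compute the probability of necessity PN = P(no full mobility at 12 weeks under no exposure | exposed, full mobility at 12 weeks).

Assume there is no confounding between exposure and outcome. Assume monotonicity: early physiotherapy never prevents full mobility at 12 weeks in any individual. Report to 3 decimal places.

PN ≈ 0.525

Let p₁ = 0.4, p₀ = 0.19.
Under exogeneity and monotonicity, PN = (p₁ − p₀) / p₁.
PN = (0.4 − 0.19) / 0.4 = 0.21 / 0.4 ≈ 0.5250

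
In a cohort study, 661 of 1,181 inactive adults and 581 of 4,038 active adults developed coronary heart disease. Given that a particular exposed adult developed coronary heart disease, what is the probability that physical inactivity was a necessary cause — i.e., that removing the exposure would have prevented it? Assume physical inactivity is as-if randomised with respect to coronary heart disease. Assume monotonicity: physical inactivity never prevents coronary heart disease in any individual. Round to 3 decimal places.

PN ≈ 0.743

p₁ = P(outcome | exposed) = 661/1181 = 0.5597
p₀ = P(outcome | unexposed) = 581/4038 = 0.14388
Under exogeneity and monotonicity, PN = (p₁ − p₀) / p₁.
PN = (0.5597 − 0.14388) / 0.5597 = 0.41581 / 0.5597 ≈ 0.7429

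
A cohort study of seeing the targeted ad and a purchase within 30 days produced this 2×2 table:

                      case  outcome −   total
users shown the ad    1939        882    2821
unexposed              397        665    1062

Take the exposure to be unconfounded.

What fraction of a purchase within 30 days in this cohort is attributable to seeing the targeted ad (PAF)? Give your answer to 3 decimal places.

p₁ = P(outcome | exposed) = 1939/2821 = 0.68734
p₀ = P(outcome | unexposed) = 397/1062 = 0.37382
Exposure prevalence π = 2821/3883 = 0.7265; overall risk P(Y=1) = 0.6016.
Under exogeneity, PAF = [P(Y=1) − p₀]/P(Y=1).
PAF = (0.6016 − 0.37382) / 0.6016 ≈ 0.3786

PAF ≈ 0.379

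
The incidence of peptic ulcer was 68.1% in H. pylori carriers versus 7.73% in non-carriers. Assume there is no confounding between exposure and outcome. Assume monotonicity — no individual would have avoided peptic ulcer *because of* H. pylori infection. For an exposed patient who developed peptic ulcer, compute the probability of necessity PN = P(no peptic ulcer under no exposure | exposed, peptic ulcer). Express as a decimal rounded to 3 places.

PN ≈ 0.886

p₁ = 0.681, p₀ = 0.0773.
Under exogeneity and monotonicity, PN = (p₁ − p₀) / p₁.
PN = (0.681 − 0.0773) / 0.681 = 0.6037 / 0.681 ≈ 0.8865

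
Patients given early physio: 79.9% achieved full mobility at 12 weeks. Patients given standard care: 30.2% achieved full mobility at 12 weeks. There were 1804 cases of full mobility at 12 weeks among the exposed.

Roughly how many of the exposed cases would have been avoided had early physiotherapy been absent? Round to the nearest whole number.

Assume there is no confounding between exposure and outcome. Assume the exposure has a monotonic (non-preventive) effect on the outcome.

p₁ = 0.799, p₀ = 0.302.
PN = (p₁ − p₀)/p₁ = (0.799 − 0.302) / 0.799 ≈ 0.62203.
Attributable cases ≈ PN × (exposed cases) = 0.62203 × 1804 ≈ 1122.14.

about 1122 cases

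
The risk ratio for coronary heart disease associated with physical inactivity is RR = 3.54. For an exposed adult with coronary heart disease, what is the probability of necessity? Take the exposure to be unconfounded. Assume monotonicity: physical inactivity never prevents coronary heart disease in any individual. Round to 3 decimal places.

Under exogeneity and monotonicity, PN = (RR − 1) / RR = 1 − 1/RR.
PN = (3.54 − 1) / 3.54 = 2.54 / 3.54 ≈ 0.7175

PN ≈ 0.718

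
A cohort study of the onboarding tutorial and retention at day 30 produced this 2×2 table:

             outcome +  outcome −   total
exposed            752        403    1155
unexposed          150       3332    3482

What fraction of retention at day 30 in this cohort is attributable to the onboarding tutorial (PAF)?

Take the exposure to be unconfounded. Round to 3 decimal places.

PAF ≈ 0.779

p₁ = P(outcome | exposed) = 752/1155 = 0.65108
p₀ = P(outcome | unexposed) = 150/3482 = 0.043079
Exposure prevalence π = 1155/4637 = 0.24908; overall risk P(Y=1) = 0.19452.
Under exogeneity, PAF = [P(Y=1) − p₀]/P(Y=1).
PAF = (0.19452 − 0.043079) / 0.19452 ≈ 0.7785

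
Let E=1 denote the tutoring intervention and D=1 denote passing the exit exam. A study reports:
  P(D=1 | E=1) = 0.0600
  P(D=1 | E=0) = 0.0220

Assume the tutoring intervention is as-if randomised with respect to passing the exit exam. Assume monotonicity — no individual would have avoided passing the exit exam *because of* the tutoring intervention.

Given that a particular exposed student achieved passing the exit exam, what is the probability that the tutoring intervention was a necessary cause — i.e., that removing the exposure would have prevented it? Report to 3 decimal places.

PN ≈ 0.633

Let p₁ = 0.06, p₀ = 0.022.
Under exogeneity and monotonicity, PN = (p₁ − p₀) / p₁.
PN = (0.06 − 0.022) / 0.06 = 0.038 / 0.06 ≈ 0.6333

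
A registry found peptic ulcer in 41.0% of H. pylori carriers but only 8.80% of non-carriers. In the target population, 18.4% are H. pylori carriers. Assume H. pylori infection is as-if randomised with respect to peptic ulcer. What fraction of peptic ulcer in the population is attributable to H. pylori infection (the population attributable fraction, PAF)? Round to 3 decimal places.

PAF ≈ 0.402

p₁ = 0.41, p₀ = 0.088.
Overall risk P(Y=1) = π·p₁ + (1−π)·p₀ = 0.184×0.41 + 0.816×0.088 = 0.14725.
Under exogeneity, PAF = [P(Y=1) − p₀] / P(Y=1).
PAF = (0.14725 − 0.088) / 0.14725 ≈ 0.4024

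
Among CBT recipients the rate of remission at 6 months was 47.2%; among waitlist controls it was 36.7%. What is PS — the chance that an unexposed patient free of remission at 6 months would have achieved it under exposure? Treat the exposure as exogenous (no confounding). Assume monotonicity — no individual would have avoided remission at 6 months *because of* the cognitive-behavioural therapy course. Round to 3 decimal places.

PS ≈ 0.166

p₁ = 0.472, p₀ = 0.367.
Under exogeneity and monotonicity, PS = (p₁ − p₀) / (1 − p₀).
PS = (0.472 − 0.367) / (1 − 0.367) = 0.105 / 0.633 ≈ 0.1659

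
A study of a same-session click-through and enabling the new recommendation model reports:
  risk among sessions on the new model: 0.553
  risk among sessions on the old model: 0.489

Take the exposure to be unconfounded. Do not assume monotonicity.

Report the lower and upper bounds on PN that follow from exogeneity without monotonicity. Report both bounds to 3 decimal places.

0.116 ≤ PN ≤ 0.924

Let p₁ = 0.553, p₀ = 0.489.
Under exogeneity alone the bounds on PN are max{0,(p₁−p₀)/p₁} ≤ PN ≤ min{1,(1−p₀)/p₁}.
  lower = (p₁ − p₀)/p₁ = 0.064 / 0.553 ≈ 0.1157
  upper = min{1, (1 − p₀)/p₁} = 0.511 / 0.553 ≈ 0.9241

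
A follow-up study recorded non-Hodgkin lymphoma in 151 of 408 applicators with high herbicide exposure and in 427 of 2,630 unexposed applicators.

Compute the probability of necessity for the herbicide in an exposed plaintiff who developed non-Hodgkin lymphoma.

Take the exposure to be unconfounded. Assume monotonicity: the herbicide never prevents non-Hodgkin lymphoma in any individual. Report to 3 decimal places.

PN ≈ 0.561

p₁ = P(outcome | exposed) = 151/408 = 0.3701
p₀ = P(outcome | unexposed) = 427/2630 = 0.16236
Under exogeneity and monotonicity, PN = (p₁ − p₀) / p₁.
PN = (0.3701 − 0.16236) / 0.3701 = 0.20774 / 0.3701 ≈ 0.5613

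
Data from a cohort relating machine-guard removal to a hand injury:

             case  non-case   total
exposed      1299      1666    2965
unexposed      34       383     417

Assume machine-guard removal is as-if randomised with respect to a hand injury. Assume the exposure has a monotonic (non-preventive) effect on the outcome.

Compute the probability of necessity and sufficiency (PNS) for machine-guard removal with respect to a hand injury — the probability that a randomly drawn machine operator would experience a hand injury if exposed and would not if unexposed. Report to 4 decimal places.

p₁ = P(outcome | exposed) = 1299/2965 = 0.43811
p₀ = P(outcome | unexposed) = 34/417 = 0.081535
Under exogeneity and monotonicity, PNS = p₁ − p₀.
PNS = 0.43811 − 0.081535 = 0.35658

PNS ≈ 0.3566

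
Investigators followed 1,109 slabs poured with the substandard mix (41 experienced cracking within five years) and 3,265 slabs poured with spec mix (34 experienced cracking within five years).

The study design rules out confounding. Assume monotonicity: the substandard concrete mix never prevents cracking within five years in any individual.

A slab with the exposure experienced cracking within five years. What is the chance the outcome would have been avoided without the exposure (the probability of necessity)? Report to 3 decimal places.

p₁ = P(outcome | exposed) = 41/1109 = 0.03697
p₀ = P(outcome | unexposed) = 34/3265 = 0.010413
Under exogeneity and monotonicity, PN = (p₁ − p₀) / p₁.
PN = (0.03697 − 0.010413) / 0.03697 = 0.026557 / 0.03697 ≈ 0.7183

PN ≈ 0.718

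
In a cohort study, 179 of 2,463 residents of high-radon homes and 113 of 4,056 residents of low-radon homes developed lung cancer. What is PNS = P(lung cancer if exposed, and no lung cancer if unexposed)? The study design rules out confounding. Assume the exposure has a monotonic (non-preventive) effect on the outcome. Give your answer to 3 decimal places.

p₁ = P(outcome | exposed) = 179/2463 = 0.072676
p₀ = P(outcome | unexposed) = 113/4056 = 0.02786
Under exogeneity and monotonicity, PNS = p₁ − p₀.
PNS = 0.072676 − 0.02786 = 0.044816

PNS ≈ 0.045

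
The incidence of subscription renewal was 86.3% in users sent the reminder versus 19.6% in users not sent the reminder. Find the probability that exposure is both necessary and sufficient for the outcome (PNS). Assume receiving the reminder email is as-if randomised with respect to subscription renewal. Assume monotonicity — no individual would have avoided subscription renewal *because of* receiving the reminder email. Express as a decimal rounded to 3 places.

PNS ≈ 0.667

p₁ = 0.863, p₀ = 0.196.
Under exogeneity and monotonicity, PNS = p₁ − p₀.
PNS = 0.863 − 0.196 = 0.667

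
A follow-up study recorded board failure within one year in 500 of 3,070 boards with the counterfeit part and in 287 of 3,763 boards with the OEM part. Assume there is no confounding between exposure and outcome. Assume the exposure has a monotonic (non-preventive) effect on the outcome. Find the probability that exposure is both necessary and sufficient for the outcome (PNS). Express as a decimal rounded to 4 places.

PNS ≈ 0.0866

p₁ = P(outcome | exposed) = 500/3070 = 0.16287
p₀ = P(outcome | unexposed) = 287/3763 = 0.076269
Under exogeneity and monotonicity, PNS = p₁ − p₀.
PNS = 0.16287 − 0.076269 = 0.086598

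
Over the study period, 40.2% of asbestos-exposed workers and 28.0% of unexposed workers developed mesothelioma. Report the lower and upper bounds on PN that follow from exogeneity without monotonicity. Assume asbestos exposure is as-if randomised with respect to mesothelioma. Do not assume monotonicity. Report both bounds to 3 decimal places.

p₁ = 0.402, p₀ = 0.28.
Under exogeneity alone the bounds on PN are max{0,(p₁−p₀)/p₁} ≤ PN ≤ min{1,(1−p₀)/p₁}.
  lower = (p₁ − p₀)/p₁ = 0.122 / 0.402 ≈ 0.3035
  upper = min{1, (1 − p₀)/p₁} = 0.72 / 0.402 ≈ 1.7910 → capped at 1

0.303 ≤ PN ≤ 1.000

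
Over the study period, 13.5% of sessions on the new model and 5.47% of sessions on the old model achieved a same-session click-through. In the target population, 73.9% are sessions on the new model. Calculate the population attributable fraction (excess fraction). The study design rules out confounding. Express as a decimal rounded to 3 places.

p₁ = 0.135, p₀ = 0.0547.
Overall risk P(Y=1) = π·p₁ + (1−π)·p₀ = 0.739×0.135 + 0.261×0.0547 = 0.11404.
Under exogeneity, PAF = [P(Y=1) − p₀] / P(Y=1).
PAF = (0.11404 − 0.0547) / 0.11404 ≈ 0.5204

PAF ≈ 0.520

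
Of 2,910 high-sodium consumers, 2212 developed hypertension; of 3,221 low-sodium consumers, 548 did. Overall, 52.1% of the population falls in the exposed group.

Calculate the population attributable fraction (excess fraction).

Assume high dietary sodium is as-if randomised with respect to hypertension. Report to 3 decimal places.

p₁ = P(outcome | exposed) = 2212/2910 = 0.76014
p₀ = P(outcome | unexposed) = 548/3221 = 0.17013
Overall risk P(Y=1) = π·p₁ + (1−π)·p₀ = 0.521×0.76014 + 0.479×0.17013 = 0.47753.
Under exogeneity, PAF = [P(Y=1) − p₀] / P(Y=1).
PAF = (0.47753 − 0.17013) / 0.47753 ≈ 0.6437

PAF ≈ 0.644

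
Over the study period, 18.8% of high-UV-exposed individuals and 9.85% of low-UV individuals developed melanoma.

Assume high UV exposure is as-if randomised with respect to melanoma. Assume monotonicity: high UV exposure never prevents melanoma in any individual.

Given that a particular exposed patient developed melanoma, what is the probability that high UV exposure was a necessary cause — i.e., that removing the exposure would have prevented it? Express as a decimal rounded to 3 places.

PN ≈ 0.476

p₁ = 0.188, p₀ = 0.0985.
Under exogeneity and monotonicity, PN = (p₁ − p₀) / p₁.
PN = (0.188 − 0.0985) / 0.188 = 0.0895 / 0.188 ≈ 0.4761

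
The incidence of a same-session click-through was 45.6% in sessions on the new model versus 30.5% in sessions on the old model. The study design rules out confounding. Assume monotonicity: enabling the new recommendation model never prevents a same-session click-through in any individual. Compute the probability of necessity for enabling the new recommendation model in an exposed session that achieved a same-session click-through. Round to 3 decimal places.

PN ≈ 0.331

p₁ = 0.456, p₀ = 0.305.
Under exogeneity and monotonicity, PN = (p₁ − p₀) / p₁.
PN = (0.456 − 0.305) / 0.456 = 0.151 / 0.456 ≈ 0.3311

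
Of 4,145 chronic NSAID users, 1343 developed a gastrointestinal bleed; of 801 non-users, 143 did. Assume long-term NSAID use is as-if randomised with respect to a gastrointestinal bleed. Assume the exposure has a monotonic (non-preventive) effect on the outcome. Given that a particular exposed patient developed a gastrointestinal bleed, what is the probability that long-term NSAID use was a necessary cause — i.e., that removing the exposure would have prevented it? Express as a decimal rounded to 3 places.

PN ≈ 0.449

p₁ = P(outcome | exposed) = 1343/4145 = 0.324
p₀ = P(outcome | unexposed) = 143/801 = 0.17853
Under exogeneity and monotonicity, PN = (p₁ − p₀) / p₁.
PN = (0.324 − 0.17853) / 0.324 = 0.14548 / 0.324 ≈ 0.4490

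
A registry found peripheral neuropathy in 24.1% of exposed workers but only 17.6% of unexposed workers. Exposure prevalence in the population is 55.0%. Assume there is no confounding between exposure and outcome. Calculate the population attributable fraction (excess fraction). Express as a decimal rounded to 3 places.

p₁ = 0.241, p₀ = 0.176.
Overall risk P(Y=1) = π·p₁ + (1−π)·p₀ = 0.55×0.241 + 0.45×0.176 = 0.21175.
Under exogeneity, PAF = [P(Y=1) − p₀] / P(Y=1).
PAF = (0.21175 − 0.176) / 0.21175 ≈ 0.1688

PAF ≈ 0.169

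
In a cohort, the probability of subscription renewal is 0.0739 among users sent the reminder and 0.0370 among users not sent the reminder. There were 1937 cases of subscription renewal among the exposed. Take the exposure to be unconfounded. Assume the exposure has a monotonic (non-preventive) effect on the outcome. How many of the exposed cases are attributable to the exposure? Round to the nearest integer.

about 967 cases

Let p₁ = 0.0739, p₀ = 0.037.
PN = (p₁ − p₀)/p₁ = (0.0739 − 0.037) / 0.0739 ≈ 0.49932.
Attributable cases ≈ PN × (exposed cases) = 0.49932 × 1937 ≈ 967.19.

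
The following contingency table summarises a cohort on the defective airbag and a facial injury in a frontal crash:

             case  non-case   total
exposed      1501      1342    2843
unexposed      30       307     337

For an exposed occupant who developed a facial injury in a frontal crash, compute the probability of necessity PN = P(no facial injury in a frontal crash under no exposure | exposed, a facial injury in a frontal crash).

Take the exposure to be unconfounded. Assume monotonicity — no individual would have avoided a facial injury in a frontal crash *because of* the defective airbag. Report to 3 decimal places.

p₁ = P(outcome | exposed) = 1501/2843 = 0.52796
p₀ = P(outcome | unexposed) = 30/337 = 0.089021
Under exogeneity and monotonicity, PN = (p₁ − p₀)/p₁.
PN = (0.52796 − 0.089021) / 0.52796 ≈ 0.8314

PN ≈ 0.831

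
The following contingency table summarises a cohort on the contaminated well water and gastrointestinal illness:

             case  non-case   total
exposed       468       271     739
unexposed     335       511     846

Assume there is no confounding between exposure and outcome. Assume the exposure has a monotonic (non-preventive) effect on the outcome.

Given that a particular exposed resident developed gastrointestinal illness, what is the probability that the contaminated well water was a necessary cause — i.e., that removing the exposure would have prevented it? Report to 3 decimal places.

PN ≈ 0.375

p₁ = P(outcome | exposed) = 468/739 = 0.63329
p₀ = P(outcome | unexposed) = 335/846 = 0.39598
Under exogeneity and monotonicity, PN = (p₁ − p₀)/p₁.
PN = (0.63329 − 0.39598) / 0.63329 ≈ 0.3747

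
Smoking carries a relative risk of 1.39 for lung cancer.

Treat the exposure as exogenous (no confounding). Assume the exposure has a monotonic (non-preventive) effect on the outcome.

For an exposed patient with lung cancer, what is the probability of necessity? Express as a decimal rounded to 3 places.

Under exogeneity and monotonicity, PN = (RR − 1) / RR = 1 − 1/RR.
PN = (1.39 − 1) / 1.39 = 0.39 / 1.39 ≈ 0.2806

PN ≈ 0.281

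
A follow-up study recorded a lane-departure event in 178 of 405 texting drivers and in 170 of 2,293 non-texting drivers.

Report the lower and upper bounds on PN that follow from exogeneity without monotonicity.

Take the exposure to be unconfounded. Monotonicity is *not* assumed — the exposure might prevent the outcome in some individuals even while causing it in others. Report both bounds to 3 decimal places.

p₁ = P(outcome | exposed) = 178/405 = 0.43951
p₀ = P(outcome | unexposed) = 170/2293 = 0.074139
Under exogeneity alone the bounds on PN are max{0,(p₁−p₀)/p₁} ≤ PN ≤ min{1,(1−p₀)/p₁}.
  lower = (p₁ − p₀)/p₁ = 0.36537 / 0.43951 ≈ 0.8313
  upper = min{1, (1 − p₀)/p₁} = 0.92586 / 0.43951 ≈ 2.1066 → capped at 1

0.831 ≤ PN ≤ 1.000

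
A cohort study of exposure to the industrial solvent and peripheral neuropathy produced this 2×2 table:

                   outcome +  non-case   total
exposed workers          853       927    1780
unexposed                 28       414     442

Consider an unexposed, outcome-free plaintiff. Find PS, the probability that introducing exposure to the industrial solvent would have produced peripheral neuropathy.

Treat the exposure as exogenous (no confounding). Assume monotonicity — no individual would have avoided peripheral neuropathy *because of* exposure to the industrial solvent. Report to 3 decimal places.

p₁ = P(outcome | exposed) = 853/1780 = 0.47921
p₀ = P(outcome | unexposed) = 28/442 = 0.063348
Under exogeneity and monotonicity, PS = (p₁ − p₀) / (1 − p₀).
PS = (0.47921 − 0.063348) / (1 − 0.063348) = 0.41587 / 0.93665 ≈ 0.4440

PS ≈ 0.444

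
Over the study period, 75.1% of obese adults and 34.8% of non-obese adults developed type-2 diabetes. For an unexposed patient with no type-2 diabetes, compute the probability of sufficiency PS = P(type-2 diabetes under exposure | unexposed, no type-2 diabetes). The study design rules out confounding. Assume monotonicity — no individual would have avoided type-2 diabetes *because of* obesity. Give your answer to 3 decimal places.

p₁ = 0.751, p₀ = 0.348.
Under exogeneity and monotonicity, PS = (p₁ − p₀) / (1 − p₀).
PS = (0.751 − 0.348) / (1 − 0.348) = 0.403 / 0.652 ≈ 0.6181

PS ≈ 0.618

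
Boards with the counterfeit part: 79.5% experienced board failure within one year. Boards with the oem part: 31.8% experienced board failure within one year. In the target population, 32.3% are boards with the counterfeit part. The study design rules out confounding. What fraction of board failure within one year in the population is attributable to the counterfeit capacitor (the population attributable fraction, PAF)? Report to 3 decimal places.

p₁ = 0.795, p₀ = 0.318.
Overall risk P(Y=1) = π·p₁ + (1−π)·p₀ = 0.323×0.795 + 0.677×0.318 = 0.47207.
Under exogeneity, PAF = [P(Y=1) − p₀] / P(Y=1).
PAF = (0.47207 − 0.318) / 0.47207 ≈ 0.3264

PAF ≈ 0.326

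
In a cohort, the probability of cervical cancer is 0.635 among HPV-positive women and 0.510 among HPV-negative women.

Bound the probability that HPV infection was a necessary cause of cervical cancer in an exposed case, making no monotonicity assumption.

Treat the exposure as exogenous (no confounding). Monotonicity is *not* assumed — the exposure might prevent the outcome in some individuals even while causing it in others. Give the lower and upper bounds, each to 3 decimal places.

0.197 ≤ PN ≤ 0.772

Let p₁ = 0.635, p₀ = 0.51.
Under exogeneity alone the bounds on PN are max{0,(p₁−p₀)/p₁} ≤ PN ≤ min{1,(1−p₀)/p₁}.
  lower = (p₁ − p₀)/p₁ = 0.125 / 0.635 ≈ 0.1969
  upper = min{1, (1 − p₀)/p₁} = 0.49 / 0.635 ≈ 0.7717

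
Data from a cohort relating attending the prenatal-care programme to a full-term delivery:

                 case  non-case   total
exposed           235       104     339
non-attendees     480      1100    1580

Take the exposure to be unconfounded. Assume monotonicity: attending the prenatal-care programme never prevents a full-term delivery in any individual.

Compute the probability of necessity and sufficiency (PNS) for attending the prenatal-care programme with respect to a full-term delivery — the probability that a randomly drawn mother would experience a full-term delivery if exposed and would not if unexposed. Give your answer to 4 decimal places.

PNS ≈ 0.3894

p₁ = P(outcome | exposed) = 235/339 = 0.69322
p₀ = P(outcome | unexposed) = 480/1580 = 0.3038
Under exogeneity and monotonicity, PNS = p₁ − p₀.
PNS = 0.69322 − 0.3038 = 0.38942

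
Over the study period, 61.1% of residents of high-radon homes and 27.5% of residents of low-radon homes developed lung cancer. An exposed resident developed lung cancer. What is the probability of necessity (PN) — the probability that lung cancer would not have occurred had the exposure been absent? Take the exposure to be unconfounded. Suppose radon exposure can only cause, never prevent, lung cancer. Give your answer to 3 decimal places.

p₁ = 0.611, p₀ = 0.275.
Under exogeneity and monotonicity, PN = (p₁ − p₀) / p₁.
PN = (0.611 − 0.275) / 0.611 = 0.336 / 0.611 ≈ 0.5499

PN ≈ 0.550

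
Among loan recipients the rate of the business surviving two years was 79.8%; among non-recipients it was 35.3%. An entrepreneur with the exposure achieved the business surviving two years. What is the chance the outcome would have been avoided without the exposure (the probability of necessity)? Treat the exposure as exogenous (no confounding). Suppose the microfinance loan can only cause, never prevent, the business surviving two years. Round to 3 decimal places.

PN ≈ 0.558

p₁ = 0.798, p₀ = 0.353.
Under exogeneity and monotonicity, PN = (p₁ − p₀) / p₁.
PN = (0.798 − 0.353) / 0.798 = 0.445 / 0.798 ≈ 0.5576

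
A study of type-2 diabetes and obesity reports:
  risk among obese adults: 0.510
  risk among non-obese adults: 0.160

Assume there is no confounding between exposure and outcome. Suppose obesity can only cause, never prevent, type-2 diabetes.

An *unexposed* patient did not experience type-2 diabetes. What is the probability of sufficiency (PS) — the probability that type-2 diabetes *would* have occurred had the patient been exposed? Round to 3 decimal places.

Let p₁ = 0.51, p₀ = 0.16.
Under exogeneity and monotonicity, PS = (p₁ − p₀) / (1 − p₀).
PS = (0.51 − 0.16) / (1 − 0.16) = 0.35 / 0.84 ≈ 0.4167

PS ≈ 0.417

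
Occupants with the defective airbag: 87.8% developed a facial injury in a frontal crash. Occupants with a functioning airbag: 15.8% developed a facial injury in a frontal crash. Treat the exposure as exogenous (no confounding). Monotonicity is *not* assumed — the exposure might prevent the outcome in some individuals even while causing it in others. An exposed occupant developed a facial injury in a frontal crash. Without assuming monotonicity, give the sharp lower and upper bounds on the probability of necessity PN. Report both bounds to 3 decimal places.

p₁ = 0.878, p₀ = 0.158.
Under exogeneity alone the bounds on PN are max{0,(p₁−p₀)/p₁} ≤ PN ≤ min{1,(1−p₀)/p₁}.
  lower = (p₁ − p₀)/p₁ = 0.72 / 0.878 ≈ 0.8200
  upper = min{1, (1 − p₀)/p₁} = 0.842 / 0.878 ≈ 0.9590

0.820 ≤ PN ≤ 0.959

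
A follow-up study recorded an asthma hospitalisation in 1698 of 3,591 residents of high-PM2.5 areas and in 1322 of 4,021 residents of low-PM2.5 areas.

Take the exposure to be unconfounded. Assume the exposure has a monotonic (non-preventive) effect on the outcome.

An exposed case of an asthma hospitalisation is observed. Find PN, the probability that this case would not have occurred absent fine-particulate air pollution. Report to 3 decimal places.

PN ≈ 0.305

p₁ = P(outcome | exposed) = 1698/3591 = 0.47285
p₀ = P(outcome | unexposed) = 1322/4021 = 0.32877
Under exogeneity and monotonicity, PN = (p₁ − p₀) / p₁.
PN = (0.47285 − 0.32877) / 0.47285 = 0.14407 / 0.47285 ≈ 0.3047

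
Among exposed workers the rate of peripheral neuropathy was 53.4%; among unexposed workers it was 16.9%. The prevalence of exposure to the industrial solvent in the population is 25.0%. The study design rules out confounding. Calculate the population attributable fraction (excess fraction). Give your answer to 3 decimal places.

p₁ = 0.534, p₀ = 0.169.
Overall risk P(Y=1) = π·p₁ + (1−π)·p₀ = 0.25×0.534 + 0.75×0.169 = 0.26025.
Under exogeneity, PAF = [P(Y=1) − p₀] / P(Y=1).
PAF = (0.26025 − 0.169) / 0.26025 ≈ 0.3506

PAF ≈ 0.351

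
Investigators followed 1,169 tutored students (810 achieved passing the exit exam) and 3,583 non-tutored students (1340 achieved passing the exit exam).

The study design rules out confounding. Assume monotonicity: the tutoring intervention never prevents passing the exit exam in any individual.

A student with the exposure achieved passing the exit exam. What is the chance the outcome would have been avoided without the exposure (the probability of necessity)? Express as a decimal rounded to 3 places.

PN ≈ 0.460

p₁ = P(outcome | exposed) = 810/1169 = 0.6929
p₀ = P(outcome | unexposed) = 1340/3583 = 0.37399
Under exogeneity and monotonicity, PN = (p₁ − p₀) / p₁.
PN = (0.6929 − 0.37399) / 0.6929 = 0.31891 / 0.6929 ≈ 0.4603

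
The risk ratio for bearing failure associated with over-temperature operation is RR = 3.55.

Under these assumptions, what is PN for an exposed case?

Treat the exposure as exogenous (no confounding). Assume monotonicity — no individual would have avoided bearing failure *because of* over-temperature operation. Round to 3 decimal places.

Under exogeneity and monotonicity, PN = (RR − 1) / RR = 1 − 1/RR.
PN = (3.55 − 1) / 3.55 = 2.55 / 3.55 ≈ 0.7183

PN ≈ 0.718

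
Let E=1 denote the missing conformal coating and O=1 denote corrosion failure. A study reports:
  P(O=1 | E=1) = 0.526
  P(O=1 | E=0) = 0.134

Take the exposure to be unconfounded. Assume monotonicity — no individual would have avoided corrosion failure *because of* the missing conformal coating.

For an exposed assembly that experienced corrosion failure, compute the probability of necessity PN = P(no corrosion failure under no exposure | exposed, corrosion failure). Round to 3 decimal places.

Let p₁ = 0.526, p₀ = 0.134.
Under exogeneity and monotonicity, PN = (p₁ − p₀) / p₁.
PN = (0.526 − 0.134) / 0.526 = 0.392 / 0.526 ≈ 0.7452

PN ≈ 0.745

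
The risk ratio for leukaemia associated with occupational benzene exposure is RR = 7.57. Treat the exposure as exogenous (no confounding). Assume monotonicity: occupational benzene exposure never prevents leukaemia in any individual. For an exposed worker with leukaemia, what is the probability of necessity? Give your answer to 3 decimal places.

PN ≈ 0.868

Under exogeneity and monotonicity, PN = (RR − 1) / RR = 1 − 1/RR.
PN = (7.57 − 1) / 7.57 = 6.57 / 7.57 ≈ 0.8679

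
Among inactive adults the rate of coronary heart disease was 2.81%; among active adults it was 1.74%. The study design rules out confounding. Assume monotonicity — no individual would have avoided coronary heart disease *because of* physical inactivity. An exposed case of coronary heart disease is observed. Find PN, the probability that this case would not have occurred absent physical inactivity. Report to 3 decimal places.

p₁ = 0.0281, p₀ = 0.0174.
Under exogeneity and monotonicity, PN = (p₁ − p₀) / p₁.
PN = (0.0281 − 0.0174) / 0.0281 = 0.0107 / 0.0281 ≈ 0.3808

PN ≈ 0.381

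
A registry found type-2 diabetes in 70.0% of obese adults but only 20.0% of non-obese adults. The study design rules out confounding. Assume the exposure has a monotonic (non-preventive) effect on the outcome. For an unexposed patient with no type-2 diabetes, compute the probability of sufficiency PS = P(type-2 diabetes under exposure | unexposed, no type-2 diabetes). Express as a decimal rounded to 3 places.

p₁ = 0.7, p₀ = 0.2.
Under exogeneity and monotonicity, PS = (p₁ − p₀) / (1 − p₀).
PS = (0.7 − 0.2) / (1 − 0.2) = 0.5 / 0.8 ≈ 0.6250

PS ≈ 0.625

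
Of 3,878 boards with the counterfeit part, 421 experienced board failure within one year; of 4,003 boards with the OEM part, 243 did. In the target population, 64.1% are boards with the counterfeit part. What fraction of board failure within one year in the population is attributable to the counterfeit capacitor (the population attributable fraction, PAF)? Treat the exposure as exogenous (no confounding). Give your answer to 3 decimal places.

p₁ = P(outcome | exposed) = 421/3878 = 0.10856
p₀ = P(outcome | unexposed) = 243/4003 = 0.060704
Overall risk P(Y=1) = π·p₁ + (1−π)·p₀ = 0.641×0.10856 + 0.359×0.060704 = 0.091381.
Under exogeneity, PAF = [P(Y=1) − p₀] / P(Y=1).
PAF = (0.091381 − 0.060704) / 0.091381 ≈ 0.3357

PAF ≈ 0.336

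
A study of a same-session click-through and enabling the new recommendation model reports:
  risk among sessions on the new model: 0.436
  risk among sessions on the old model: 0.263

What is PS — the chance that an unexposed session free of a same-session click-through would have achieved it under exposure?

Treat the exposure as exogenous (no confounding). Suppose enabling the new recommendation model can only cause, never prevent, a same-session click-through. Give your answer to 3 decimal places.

Let p₁ = 0.436, p₀ = 0.263.
Under exogeneity and monotonicity, PS = (p₁ − p₀) / (1 − p₀).
PS = (0.436 − 0.263) / (1 − 0.263) = 0.173 / 0.737 ≈ 0.2347

PS ≈ 0.235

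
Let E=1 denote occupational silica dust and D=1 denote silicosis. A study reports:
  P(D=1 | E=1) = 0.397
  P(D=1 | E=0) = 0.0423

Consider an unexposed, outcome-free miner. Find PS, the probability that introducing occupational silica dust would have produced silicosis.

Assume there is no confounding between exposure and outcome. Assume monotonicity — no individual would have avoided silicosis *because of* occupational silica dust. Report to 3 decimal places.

Let p₁ = 0.397, p₀ = 0.0423.
Under exogeneity and monotonicity, PS = (p₁ − p₀) / (1 − p₀).
PS = (0.397 − 0.0423) / (1 − 0.0423) = 0.3547 / 0.9577 ≈ 0.3704

PS ≈ 0.370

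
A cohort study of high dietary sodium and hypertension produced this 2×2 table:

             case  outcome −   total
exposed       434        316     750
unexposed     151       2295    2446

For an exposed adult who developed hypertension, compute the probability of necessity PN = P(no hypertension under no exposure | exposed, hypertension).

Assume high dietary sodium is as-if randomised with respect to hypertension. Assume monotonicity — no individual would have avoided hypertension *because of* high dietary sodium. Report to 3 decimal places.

p₁ = P(outcome | exposed) = 434/750 = 0.57867
p₀ = P(outcome | unexposed) = 151/2446 = 0.061733
Under exogeneity and monotonicity, PN = (p₁ − p₀)/p₁.
PN = (0.57867 − 0.061733) / 0.57867 ≈ 0.8933

PN ≈ 0.893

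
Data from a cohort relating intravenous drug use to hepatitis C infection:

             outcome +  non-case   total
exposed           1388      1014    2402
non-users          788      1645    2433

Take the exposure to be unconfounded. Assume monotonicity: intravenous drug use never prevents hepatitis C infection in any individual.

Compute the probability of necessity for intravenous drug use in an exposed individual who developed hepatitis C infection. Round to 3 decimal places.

p₁ = P(outcome | exposed) = 1388/2402 = 0.57785
p₀ = P(outcome | unexposed) = 788/2433 = 0.32388
Under exogeneity and monotonicity, PN = (p₁ − p₀) / p₁.
PN = (0.57785 − 0.32388) / 0.57785 = 0.25397 / 0.57785 ≈ 0.4395

PN ≈ 0.440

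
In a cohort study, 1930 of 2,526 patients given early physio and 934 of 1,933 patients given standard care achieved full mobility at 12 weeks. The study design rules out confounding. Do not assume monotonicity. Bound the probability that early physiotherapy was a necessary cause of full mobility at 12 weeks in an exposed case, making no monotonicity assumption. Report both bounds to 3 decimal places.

0.368 ≤ PN ≤ 0.676

p₁ = P(outcome | exposed) = 1930/2526 = 0.76405
p₀ = P(outcome | unexposed) = 934/1933 = 0.48319
Under exogeneity alone the bounds on PN are max{0,(p₁−p₀)/p₁} ≤ PN ≤ min{1,(1−p₀)/p₁}.
  lower = (p₁ − p₀)/p₁ = 0.28087 / 0.76405 ≈ 0.3676
  upper = min{1, (1 − p₀)/p₁} = 0.51681 / 0.76405 ≈ 0.6764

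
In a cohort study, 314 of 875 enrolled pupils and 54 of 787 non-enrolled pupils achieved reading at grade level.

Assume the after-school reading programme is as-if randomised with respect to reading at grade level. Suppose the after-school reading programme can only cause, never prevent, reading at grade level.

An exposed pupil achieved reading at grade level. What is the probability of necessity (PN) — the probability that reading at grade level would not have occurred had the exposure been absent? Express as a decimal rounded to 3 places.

p₁ = P(outcome | exposed) = 314/875 = 0.35886
p₀ = P(outcome | unexposed) = 54/787 = 0.068615
Under exogeneity and monotonicity, PN = (p₁ − p₀) / p₁.
PN = (0.35886 − 0.068615) / 0.35886 = 0.29024 / 0.35886 ≈ 0.8088

PN ≈ 0.809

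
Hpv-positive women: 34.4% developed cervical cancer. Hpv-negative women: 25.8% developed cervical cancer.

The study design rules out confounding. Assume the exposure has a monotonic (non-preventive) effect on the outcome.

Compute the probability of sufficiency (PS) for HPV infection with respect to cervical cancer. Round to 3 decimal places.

PS ≈ 0.116

p₁ = 0.344, p₀ = 0.258.
Under exogeneity and monotonicity, PS = (p₁ − p₀) / (1 − p₀).
PS = (0.344 − 0.258) / (1 − 0.258) = 0.086 / 0.742 ≈ 0.1159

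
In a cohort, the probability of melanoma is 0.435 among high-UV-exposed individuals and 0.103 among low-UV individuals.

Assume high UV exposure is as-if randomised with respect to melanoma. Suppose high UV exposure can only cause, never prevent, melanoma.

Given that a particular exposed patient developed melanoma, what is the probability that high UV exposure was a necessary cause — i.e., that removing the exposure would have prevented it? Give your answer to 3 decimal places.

PN ≈ 0.763

Let p₁ = 0.435, p₀ = 0.103.
Under exogeneity and monotonicity, PN = (p₁ − p₀) / p₁.
PN = (0.435 − 0.103) / 0.435 = 0.332 / 0.435 ≈ 0.7632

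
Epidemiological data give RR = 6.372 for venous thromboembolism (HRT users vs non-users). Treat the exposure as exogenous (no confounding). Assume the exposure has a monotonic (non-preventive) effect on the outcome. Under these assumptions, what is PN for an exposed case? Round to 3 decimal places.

PN ≈ 0.843

Under exogeneity and monotonicity, PN = (RR − 1) / RR = 1 − 1/RR.
PN = (6.372 − 1) / 6.372 = 5.372 / 6.372 ≈ 0.8431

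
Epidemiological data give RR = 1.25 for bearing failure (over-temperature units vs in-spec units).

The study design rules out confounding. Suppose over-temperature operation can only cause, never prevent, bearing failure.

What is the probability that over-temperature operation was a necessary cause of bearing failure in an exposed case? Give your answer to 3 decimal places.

Under exogeneity and monotonicity, PN = (RR − 1) / RR = 1 − 1/RR.
PN = (1.25 − 1) / 1.25 = 0.25 / 1.25 ≈ 0.2000

PN ≈ 0.200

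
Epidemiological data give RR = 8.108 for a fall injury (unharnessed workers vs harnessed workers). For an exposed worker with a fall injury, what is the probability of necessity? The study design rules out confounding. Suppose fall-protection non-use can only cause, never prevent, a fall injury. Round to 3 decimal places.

PN ≈ 0.877

Under exogeneity and monotonicity, PN = (RR − 1) / RR = 1 − 1/RR.
PN = (8.108 − 1) / 8.108 = 7.108 / 8.108 ≈ 0.8767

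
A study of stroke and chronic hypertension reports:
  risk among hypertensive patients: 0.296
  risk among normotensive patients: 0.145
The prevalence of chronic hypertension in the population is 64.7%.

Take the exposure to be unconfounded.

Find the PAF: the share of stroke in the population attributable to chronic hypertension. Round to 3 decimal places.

Let p₁ = 0.296, p₀ = 0.145.
Overall risk P(Y=1) = π·p₁ + (1−π)·p₀ = 0.647×0.296 + 0.353×0.145 = 0.2427.
Under exogeneity, PAF = [P(Y=1) − p₀] / P(Y=1).
PAF = (0.2427 − 0.145) / 0.2427 ≈ 0.4025

PAF ≈ 0.403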